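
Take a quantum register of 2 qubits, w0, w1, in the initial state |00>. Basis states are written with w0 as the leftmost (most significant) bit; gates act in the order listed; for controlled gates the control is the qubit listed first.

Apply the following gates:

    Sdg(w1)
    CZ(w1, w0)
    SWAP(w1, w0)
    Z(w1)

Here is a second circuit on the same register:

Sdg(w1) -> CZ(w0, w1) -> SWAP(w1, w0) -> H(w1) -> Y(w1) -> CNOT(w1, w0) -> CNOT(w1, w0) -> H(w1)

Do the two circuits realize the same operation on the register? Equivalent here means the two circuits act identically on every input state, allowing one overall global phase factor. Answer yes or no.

No, they are not equivalent — no single phase factor reconciles the two unitaries.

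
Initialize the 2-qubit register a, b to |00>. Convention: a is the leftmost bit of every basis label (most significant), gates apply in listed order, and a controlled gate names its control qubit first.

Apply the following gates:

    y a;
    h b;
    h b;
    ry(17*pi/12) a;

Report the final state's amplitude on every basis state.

After the circuit, the state carries amplitude -I*sqrt(sqrt(2) + 2)/4 - I*sqrt(6 - 3*sqrt(2))/4 on |00>, 0 on |01>, -I*sqrt(3*sqrt(2) + 6)/4 + I*sqrt(2 - sqrt(2))/4 on |10>, 0 on |11>.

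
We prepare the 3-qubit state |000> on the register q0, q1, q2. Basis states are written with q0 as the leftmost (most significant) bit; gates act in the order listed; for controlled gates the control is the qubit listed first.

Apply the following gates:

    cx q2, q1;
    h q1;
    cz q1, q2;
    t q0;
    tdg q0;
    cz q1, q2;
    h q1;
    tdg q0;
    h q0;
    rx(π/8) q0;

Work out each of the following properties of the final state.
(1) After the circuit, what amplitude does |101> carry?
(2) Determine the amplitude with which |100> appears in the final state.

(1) The final state's coefficient on |101> equals 0. Key observation: gates 2-7 undo each other exactly, leaving only the rest of the circuit to track.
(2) |100> carries amplitude -sqrt(2)*exp(15*I*pi/16)/2 in the final state.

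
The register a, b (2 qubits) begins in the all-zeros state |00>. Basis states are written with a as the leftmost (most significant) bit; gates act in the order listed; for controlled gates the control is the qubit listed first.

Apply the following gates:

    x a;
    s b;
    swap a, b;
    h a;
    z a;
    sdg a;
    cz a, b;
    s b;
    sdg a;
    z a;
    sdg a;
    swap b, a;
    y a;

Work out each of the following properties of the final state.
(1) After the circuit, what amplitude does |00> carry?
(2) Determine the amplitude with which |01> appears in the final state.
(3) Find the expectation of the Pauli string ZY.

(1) The final state's coefficient on |00> equals sqrt(2)/2.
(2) The amplitude on |01> is -sqrt(2)*I/2.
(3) The expectation value of ZY is -1.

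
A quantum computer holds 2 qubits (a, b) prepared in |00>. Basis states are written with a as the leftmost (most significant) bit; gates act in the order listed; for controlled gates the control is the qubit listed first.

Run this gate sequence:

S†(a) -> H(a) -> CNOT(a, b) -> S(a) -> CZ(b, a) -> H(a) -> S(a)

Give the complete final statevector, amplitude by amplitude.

After the circuit, the state carries amplitude 1/2 on |00>, -I/2 on |01>, I/2 on |10>, -1/2 on |11>.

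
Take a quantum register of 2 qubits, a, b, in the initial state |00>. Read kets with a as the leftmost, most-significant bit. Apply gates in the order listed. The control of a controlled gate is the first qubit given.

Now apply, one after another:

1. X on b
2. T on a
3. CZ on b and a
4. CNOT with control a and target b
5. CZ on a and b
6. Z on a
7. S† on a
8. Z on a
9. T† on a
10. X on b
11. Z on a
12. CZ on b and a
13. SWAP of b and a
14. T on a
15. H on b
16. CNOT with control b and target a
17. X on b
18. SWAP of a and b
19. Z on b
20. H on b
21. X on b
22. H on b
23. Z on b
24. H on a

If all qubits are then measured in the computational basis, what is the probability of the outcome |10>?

A full measurement returns |10> with probability 1/4. Key observation: steps 20-23 multiply out to the identity, so the circuit reduces to the remaining gates.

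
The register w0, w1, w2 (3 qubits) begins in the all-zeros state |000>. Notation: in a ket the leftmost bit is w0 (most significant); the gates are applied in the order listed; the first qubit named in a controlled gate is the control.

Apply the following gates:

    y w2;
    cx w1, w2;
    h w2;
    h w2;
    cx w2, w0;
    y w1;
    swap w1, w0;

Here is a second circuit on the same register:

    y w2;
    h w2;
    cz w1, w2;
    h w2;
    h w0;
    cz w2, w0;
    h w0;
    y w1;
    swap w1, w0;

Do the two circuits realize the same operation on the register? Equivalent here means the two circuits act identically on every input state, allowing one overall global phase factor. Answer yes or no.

Yes — the two circuits implement the same unitary up to a global phase.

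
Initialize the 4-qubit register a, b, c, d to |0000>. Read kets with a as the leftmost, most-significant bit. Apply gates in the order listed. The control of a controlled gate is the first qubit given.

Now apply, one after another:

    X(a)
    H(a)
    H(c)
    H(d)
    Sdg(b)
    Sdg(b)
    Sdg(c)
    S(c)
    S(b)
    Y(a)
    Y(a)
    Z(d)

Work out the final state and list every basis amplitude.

The final amplitudes are sqrt(2)/4 on |0000>, -sqrt(2)/4 on |0001>, sqrt(2)/4 on |0010>, -sqrt(2)/4 on |0011>, 0 on |0100>, 0 on |0101>, 0 on |0110>, 0 on |0111>, -sqrt(2)/4 on |1000>, sqrt(2)/4 on |1001>, -sqrt(2)/4 on |1010>, sqrt(2)/4 on |1011>, 0 on |1100>, 0 on |1101>, 0 on |1110>, 0 on |1111>.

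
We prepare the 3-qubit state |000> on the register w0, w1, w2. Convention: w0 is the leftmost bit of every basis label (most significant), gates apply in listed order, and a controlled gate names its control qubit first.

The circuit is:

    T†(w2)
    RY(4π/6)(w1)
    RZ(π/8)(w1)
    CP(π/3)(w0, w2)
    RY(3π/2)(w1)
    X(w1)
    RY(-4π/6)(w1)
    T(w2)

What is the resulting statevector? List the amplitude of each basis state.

The resulting statevector has amplitude (-sqrt(2) + sqrt(6) + (sqrt(6) + 3*sqrt(2))*exp(I*pi/8))*exp(15*I*pi/16)/8 on |000>, (sqrt(2) + sqrt(6) + (-3*sqrt(2) + sqrt(6))*exp(I*pi/8))*exp(15*I*pi/16)/8 on |010>, and 0 on every other basis state.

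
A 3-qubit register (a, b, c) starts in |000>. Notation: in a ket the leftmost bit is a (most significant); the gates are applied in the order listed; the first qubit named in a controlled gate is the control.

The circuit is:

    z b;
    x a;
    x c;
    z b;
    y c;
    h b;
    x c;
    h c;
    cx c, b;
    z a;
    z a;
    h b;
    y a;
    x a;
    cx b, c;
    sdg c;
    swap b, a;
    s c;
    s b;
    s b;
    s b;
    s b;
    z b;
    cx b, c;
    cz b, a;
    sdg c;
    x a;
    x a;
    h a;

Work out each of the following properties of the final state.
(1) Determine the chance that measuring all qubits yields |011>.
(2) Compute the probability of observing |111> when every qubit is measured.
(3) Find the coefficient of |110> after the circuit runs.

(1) A full measurement returns |011> with probability 1/4. Key observation: steps 19-22 multiply out to the identity, so the circuit reduces to the remaining gates.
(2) A full measurement returns |111> with probability 1/4.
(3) |110> carries amplitude -1/2 in the final state.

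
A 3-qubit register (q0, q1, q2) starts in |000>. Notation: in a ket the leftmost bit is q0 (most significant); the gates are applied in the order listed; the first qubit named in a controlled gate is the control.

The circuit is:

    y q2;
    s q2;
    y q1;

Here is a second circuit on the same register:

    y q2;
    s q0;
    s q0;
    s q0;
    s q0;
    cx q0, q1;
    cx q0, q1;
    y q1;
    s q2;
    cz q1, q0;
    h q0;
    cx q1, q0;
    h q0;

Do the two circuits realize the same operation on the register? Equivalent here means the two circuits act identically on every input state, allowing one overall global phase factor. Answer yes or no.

Yes: on every input state the two circuits agree up to one overall phase factor.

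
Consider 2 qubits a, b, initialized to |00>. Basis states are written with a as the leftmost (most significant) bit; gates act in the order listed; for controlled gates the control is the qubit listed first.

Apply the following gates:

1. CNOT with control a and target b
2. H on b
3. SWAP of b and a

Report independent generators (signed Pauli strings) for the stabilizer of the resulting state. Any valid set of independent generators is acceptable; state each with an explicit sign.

The final state is stabilized by the group generated by +XI, +IZ; other independent generating sets are equally valid.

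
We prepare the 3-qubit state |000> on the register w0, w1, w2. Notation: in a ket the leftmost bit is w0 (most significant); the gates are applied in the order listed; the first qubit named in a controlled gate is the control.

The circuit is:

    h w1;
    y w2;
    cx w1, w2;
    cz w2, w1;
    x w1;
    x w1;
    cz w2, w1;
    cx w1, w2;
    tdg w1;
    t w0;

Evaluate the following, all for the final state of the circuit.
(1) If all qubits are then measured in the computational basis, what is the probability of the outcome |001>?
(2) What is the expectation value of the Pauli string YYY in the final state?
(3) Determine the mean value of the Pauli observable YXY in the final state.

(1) The probability of measuring |001> is 1/2. Key observation: the block from step 3 through step 8 cancels to the identity and can be dropped.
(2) In the final state, YYY has expectation 0.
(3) In the final state, YXY has expectation 0.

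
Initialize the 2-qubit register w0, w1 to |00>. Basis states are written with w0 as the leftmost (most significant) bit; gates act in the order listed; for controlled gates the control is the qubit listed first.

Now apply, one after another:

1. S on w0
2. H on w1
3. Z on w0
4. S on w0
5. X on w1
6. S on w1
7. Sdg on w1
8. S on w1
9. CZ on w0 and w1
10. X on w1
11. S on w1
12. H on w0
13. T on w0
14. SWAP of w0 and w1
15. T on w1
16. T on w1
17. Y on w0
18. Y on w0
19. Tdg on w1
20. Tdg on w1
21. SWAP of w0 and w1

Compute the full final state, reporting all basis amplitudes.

The final amplitudes are I/2 on |00>, I/2 on |01>, exp(3*I*pi/4)/2 on |10>, exp(3*I*pi/4)/2 on |11>. Key observation: the block from step 14 through step 21 cancels to the identity and can be dropped.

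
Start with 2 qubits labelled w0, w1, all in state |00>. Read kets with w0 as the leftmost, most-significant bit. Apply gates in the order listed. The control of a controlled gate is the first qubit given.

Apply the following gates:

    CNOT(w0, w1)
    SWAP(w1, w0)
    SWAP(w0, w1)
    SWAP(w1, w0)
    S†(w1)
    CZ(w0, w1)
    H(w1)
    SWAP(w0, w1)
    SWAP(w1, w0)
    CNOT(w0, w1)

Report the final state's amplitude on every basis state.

The resulting statevector has amplitude sqrt(2)/2 on |00>, sqrt(2)/2 on |01>, 0 on |10>, 0 on |11>.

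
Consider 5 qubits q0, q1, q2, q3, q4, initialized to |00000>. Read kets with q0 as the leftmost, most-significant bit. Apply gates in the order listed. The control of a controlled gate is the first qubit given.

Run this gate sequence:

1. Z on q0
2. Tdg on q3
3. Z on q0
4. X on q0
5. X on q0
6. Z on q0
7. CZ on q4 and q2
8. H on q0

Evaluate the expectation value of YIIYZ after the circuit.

In the final state, YIIYZ has expectation 0. Key observation: steps 3-6 multiply out to the identity, so the circuit reduces to the remaining gates.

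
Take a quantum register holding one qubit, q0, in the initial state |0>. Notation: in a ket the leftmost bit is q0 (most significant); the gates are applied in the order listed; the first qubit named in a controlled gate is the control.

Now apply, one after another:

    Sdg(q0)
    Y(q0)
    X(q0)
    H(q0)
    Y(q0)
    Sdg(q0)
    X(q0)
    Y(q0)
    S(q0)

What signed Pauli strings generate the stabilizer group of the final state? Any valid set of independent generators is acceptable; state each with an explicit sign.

One valid set of independent stabilizer generators is +X (any independent generating set of the same group is equally correct).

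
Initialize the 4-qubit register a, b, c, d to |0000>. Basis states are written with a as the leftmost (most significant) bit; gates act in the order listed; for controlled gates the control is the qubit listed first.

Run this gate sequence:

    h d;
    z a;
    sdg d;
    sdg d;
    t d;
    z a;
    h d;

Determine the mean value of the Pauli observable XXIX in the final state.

The expectation value of XXIX is 0.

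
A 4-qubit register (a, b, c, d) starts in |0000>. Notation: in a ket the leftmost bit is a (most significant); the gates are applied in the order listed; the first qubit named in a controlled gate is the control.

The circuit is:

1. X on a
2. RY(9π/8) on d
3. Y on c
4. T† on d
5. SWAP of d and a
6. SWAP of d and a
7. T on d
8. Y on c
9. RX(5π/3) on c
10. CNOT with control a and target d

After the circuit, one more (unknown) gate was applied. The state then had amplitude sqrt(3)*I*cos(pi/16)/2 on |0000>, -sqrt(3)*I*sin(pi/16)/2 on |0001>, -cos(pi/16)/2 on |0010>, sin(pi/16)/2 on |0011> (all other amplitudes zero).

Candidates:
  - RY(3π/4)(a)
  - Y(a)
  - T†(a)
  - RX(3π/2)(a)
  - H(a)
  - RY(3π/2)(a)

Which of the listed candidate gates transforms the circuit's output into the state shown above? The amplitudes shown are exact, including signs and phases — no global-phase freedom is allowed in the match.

The applied gate was Y(a). Key observation: steps 3-8 multiply out to the identity, so the circuit reduces to the remaining gates.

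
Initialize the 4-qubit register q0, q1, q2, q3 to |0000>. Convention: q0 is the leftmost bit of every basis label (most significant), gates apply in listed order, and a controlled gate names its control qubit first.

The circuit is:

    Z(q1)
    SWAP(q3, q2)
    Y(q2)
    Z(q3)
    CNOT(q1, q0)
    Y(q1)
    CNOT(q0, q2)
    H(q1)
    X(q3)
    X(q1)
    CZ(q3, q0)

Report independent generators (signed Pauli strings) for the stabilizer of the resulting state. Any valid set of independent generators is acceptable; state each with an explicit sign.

One valid set of independent stabilizer generators is -IXII, +ZIII, -IIZI, -IIIZ (any independent generating set of the same group is equally correct).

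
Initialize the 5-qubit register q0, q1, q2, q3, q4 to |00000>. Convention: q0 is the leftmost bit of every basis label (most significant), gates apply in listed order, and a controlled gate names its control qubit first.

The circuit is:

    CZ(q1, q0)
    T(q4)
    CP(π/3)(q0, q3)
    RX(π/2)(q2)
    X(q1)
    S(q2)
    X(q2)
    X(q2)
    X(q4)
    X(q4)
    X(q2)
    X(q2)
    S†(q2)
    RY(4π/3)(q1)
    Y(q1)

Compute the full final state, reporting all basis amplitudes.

The final amplitudes are sqrt(2)*I/4 on |00000>, sqrt(2)/4 on |00100>, -sqrt(6)*I/4 on |01000>, -sqrt(6)/4 on |01100>, and 0 on every other basis state. Key observation: steps 6-13 multiply out to the identity, so the circuit reduces to the remaining gates.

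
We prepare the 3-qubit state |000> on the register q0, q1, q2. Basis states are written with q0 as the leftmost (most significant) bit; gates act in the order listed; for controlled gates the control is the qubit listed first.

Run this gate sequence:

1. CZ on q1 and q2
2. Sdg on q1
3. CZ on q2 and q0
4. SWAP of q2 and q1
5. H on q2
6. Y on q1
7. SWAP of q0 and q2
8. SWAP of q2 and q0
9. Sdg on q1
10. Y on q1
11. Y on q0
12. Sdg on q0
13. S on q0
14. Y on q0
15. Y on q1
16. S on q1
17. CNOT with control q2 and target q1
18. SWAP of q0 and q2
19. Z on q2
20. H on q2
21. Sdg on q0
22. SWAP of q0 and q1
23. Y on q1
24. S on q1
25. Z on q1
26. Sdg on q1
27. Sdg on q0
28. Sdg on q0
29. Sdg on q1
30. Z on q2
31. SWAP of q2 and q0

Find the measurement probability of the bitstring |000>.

The probability of measuring |000> is 1/4. Key observation: the block from step 9 through step 16 cancels to the identity and can be dropped.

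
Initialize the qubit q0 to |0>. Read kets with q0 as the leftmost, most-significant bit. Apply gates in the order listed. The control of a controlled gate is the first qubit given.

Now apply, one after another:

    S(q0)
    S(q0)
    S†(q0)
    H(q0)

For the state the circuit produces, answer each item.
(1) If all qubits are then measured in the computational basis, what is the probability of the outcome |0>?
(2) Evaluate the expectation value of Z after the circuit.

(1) Outcome |0> occurs with probability 1/2. Key observation: steps 2-3 multiply out to the identity, so the circuit reduces to the remaining gates.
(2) The observable Z averages to 0.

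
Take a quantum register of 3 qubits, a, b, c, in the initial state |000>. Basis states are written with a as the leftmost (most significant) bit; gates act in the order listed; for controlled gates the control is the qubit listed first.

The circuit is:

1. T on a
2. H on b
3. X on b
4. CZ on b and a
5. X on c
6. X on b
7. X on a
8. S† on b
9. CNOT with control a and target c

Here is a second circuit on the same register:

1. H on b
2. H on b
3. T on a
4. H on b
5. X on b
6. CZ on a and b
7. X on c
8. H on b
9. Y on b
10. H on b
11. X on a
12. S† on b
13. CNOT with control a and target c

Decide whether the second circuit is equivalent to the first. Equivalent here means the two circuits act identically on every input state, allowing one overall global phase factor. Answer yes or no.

No: there is an input state on which the two circuits produce genuinely different outputs (not merely differing by a phase).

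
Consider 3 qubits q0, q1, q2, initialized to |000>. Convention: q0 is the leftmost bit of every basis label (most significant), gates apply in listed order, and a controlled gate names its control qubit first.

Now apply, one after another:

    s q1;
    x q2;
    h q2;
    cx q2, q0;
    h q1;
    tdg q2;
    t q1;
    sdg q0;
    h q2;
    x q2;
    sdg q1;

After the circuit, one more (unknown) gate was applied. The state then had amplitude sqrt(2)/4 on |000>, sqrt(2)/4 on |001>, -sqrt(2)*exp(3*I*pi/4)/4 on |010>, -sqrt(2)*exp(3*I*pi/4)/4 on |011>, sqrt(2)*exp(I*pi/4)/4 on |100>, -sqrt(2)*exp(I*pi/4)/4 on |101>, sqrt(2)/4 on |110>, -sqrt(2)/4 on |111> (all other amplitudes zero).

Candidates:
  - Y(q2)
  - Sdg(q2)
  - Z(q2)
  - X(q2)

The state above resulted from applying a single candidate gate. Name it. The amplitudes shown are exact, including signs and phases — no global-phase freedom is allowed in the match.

It was X(q2) that produced the state shown.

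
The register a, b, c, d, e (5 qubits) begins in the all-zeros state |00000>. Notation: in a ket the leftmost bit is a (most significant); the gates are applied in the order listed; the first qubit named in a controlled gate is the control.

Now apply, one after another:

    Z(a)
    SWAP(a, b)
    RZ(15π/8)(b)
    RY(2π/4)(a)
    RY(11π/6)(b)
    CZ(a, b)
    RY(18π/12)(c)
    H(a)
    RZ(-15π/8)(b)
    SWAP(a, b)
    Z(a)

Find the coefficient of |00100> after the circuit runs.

The amplitude on |00100> is -sqrt(3)/4 - 1/4.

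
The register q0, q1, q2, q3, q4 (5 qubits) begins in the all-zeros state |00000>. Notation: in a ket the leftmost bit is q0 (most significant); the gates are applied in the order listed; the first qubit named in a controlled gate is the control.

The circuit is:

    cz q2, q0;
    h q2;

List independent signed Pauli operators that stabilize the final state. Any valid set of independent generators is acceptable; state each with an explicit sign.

The stabilizer group can be generated by +IIXII, +ZIIII, +IZIII, +IIIZI, +IIIIZ, among other valid generating sets.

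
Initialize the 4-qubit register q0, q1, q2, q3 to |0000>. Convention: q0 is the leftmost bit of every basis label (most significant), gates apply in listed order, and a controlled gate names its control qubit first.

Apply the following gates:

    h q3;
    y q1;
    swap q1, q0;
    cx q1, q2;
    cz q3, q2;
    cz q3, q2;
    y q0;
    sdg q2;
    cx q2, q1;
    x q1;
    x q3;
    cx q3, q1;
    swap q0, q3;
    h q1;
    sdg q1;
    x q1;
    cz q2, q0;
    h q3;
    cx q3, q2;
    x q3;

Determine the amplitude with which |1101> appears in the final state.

The amplitude on |1101> is sqrt(2)/4.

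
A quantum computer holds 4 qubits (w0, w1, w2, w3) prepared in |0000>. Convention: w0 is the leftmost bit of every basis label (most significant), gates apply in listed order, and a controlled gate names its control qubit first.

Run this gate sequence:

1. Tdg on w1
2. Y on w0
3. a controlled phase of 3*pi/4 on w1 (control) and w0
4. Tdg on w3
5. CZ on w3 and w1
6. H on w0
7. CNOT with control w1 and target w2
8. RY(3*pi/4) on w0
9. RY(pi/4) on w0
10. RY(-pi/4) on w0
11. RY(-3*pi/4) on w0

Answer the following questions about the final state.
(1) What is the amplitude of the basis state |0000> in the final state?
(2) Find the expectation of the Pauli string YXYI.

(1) The amplitude on |0000> is sqrt(2)*I/2. Key observation: gates 8-11 undo each other exactly, leaving only the rest of the circuit to track.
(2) The expectation value of YXYI is 0.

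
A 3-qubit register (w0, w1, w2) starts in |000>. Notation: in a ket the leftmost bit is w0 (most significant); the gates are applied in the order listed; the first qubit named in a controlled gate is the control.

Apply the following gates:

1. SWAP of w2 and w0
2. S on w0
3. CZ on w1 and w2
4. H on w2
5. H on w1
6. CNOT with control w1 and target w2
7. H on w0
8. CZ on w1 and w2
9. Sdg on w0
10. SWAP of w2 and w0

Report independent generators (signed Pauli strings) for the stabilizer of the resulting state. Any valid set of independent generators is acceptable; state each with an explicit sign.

The final state is stabilized by the group generated by +XZI, +ZXI, -IIY; other independent generating sets are equally valid.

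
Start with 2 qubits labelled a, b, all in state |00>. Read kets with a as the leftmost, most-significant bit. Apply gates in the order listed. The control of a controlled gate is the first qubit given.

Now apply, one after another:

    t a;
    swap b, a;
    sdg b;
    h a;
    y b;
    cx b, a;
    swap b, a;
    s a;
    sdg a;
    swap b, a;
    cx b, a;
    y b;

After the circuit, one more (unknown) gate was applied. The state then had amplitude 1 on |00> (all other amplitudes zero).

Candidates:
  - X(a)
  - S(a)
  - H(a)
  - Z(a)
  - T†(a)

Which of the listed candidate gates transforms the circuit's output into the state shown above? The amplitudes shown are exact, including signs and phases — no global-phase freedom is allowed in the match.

The unique candidate consistent with the amplitudes is H(a). Key observation: gates 5-12 undo each other exactly, leaving only the rest of the circuit to track.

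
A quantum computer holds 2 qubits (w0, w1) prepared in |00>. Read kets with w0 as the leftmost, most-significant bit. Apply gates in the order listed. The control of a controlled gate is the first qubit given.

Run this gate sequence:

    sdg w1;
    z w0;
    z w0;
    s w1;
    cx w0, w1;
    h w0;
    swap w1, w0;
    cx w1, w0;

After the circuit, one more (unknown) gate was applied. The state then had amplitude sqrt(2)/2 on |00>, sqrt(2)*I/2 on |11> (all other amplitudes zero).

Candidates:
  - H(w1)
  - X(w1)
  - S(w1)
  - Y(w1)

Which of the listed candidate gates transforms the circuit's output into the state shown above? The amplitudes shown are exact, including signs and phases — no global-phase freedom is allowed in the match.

The unique candidate consistent with the amplitudes is S(w1). Key observation: the block from step 1 through step 4 cancels to the identity and can be dropped.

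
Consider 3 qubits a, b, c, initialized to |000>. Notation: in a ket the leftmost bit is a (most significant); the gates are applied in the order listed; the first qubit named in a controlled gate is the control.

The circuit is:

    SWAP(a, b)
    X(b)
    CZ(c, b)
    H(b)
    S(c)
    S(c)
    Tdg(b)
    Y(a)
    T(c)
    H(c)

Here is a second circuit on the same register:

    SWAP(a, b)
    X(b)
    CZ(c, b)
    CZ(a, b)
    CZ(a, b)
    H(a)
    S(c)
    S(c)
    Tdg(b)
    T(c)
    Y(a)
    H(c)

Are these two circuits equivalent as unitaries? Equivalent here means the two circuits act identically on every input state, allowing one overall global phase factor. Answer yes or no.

No: there is an input state on which the two circuits produce genuinely different outputs (not merely differing by a phase).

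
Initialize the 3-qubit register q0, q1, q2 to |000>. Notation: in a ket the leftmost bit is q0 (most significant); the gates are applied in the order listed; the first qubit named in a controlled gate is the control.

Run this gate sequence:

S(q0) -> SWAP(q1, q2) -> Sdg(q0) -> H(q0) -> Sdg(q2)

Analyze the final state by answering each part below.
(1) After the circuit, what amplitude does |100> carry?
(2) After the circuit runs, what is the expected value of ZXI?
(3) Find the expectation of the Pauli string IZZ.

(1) The amplitude on |100> is sqrt(2)/2.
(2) In the final state, ZXI has expectation 0.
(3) The observable IZZ averages to 1.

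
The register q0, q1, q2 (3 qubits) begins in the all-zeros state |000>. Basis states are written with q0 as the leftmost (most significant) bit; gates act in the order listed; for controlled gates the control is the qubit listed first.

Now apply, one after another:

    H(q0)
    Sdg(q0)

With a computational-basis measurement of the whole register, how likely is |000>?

Outcome |000> occurs with probability 1/2.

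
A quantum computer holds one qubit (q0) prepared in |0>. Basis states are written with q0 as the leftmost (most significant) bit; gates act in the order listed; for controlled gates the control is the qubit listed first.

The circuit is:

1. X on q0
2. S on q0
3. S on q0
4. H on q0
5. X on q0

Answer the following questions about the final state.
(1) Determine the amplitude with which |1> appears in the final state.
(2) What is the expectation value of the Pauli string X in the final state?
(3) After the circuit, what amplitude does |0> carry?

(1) The final state's coefficient on |1> equals -sqrt(2)/2.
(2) The observable X averages to -1.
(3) |0> carries amplitude sqrt(2)/2 in the final state.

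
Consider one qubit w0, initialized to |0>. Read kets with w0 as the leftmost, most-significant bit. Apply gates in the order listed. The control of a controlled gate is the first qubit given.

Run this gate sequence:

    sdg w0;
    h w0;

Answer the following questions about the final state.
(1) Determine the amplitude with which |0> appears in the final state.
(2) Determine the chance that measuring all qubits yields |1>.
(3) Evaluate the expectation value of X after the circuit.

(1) The amplitude on |0> is sqrt(2)/2.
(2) A full measurement returns |1> with probability 1/2.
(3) In the final state, X has expectation 1.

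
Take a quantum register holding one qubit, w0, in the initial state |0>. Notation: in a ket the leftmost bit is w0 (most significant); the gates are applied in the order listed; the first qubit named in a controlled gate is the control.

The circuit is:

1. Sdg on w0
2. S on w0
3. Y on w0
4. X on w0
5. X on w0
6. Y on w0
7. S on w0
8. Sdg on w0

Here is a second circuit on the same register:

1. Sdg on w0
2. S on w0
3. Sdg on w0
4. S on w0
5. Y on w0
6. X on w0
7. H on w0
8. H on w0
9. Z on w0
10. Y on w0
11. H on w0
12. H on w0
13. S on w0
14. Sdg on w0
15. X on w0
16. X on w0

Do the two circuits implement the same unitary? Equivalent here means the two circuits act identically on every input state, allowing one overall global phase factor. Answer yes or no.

No — the two circuits implement different unitaries, even allowing a global phase.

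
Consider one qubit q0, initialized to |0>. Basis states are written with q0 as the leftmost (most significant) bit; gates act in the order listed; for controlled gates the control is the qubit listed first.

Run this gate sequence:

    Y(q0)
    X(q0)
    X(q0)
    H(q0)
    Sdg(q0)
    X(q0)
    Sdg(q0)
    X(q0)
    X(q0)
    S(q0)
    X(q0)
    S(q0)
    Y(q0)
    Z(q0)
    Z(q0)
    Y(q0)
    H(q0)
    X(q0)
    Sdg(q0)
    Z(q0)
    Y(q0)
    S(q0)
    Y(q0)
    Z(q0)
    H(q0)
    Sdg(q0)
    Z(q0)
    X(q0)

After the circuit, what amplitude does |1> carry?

The amplitude on |1> is -sqrt(2)/2. Key observation: gates 6-11 undo each other exactly, leaving only the rest of the circuit to track.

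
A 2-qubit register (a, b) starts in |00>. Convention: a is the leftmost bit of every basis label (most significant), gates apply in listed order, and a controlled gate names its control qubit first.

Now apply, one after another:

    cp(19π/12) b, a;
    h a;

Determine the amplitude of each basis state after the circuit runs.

The resulting statevector has amplitude sqrt(2)/2 on |00>, 0 on |01>, sqrt(2)/2 on |10>, 0 on |11>.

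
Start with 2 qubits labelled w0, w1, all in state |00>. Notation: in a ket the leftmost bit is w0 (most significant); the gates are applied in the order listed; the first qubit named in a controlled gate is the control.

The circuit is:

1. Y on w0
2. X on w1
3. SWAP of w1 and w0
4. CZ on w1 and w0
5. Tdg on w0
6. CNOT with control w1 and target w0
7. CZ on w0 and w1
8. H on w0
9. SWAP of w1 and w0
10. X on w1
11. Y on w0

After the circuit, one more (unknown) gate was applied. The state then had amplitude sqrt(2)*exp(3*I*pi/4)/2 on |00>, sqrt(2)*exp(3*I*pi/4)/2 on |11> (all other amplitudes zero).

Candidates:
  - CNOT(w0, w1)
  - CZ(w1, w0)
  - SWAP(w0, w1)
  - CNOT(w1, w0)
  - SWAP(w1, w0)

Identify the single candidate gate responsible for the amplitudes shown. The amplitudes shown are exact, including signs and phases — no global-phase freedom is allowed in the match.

It was CNOT(w1, w0) that produced the state shown.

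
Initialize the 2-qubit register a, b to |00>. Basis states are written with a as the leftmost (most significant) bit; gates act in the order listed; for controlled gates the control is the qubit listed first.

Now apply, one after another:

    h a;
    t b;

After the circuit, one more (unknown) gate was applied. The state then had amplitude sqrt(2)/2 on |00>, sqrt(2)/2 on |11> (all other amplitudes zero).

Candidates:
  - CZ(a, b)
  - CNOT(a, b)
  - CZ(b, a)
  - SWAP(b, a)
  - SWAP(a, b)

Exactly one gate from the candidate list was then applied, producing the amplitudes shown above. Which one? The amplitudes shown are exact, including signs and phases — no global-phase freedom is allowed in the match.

The unique candidate consistent with the amplitudes is CNOT(a, b).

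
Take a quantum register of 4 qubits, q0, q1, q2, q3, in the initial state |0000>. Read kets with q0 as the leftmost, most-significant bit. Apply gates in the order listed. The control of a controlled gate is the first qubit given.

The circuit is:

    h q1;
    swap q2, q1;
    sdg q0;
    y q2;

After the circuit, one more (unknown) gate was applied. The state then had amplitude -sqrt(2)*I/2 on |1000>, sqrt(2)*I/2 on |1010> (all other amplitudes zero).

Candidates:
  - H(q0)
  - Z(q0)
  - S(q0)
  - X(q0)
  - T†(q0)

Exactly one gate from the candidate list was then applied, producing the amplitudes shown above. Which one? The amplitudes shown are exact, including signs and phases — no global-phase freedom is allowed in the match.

It was X(q0) that produced the state shown.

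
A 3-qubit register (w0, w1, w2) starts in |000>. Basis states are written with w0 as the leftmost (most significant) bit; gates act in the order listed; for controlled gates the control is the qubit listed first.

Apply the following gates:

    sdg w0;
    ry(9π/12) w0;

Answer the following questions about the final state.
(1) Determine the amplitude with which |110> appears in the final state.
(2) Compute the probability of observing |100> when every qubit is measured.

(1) The amplitude on |110> is 0.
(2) The probability of measuring |100> is sqrt(2)/4 + 1/2.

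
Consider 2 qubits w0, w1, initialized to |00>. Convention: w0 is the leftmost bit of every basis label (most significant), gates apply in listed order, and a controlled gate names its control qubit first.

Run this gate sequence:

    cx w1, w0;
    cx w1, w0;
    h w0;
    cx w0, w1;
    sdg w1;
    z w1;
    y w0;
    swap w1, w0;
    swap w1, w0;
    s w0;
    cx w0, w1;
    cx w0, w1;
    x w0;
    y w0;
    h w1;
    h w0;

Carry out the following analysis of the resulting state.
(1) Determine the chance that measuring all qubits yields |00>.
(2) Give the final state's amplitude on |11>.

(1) The probability of measuring |00> is 1/2. Key observation: gates 8-9 undo each other exactly, leaving only the rest of the circuit to track.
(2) The final state's coefficient on |11> equals sqrt(2)*I/2.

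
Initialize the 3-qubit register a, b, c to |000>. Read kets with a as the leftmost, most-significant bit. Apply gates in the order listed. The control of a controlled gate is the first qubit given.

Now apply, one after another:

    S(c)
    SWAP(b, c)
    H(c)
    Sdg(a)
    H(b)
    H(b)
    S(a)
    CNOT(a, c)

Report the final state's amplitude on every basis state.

The final amplitudes are sqrt(2)/2 on |000>, sqrt(2)/2 on |001>, and 0 on every other basis state. Key observation: steps 4-7 multiply out to the identity, so the circuit reduces to the remaining gates.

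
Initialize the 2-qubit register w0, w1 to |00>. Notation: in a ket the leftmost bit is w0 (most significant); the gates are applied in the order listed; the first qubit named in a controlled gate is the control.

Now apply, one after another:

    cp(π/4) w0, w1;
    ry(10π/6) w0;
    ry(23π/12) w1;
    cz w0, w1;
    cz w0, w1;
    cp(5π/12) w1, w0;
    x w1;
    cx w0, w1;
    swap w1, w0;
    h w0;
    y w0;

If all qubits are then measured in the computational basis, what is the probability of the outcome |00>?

The probability of measuring |00> is -3*sqrt(2)/32 + 3*sqrt(6)/32 + 3/8.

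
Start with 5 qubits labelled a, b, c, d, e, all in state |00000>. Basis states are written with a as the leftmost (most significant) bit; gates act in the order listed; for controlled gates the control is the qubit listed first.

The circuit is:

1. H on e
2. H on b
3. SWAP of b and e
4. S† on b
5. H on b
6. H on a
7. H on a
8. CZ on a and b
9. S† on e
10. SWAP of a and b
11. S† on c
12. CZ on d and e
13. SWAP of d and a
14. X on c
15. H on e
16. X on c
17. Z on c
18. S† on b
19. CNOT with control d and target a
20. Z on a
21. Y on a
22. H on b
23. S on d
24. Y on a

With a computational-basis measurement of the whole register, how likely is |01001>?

Outcome |01001> occurs with probability 1/8.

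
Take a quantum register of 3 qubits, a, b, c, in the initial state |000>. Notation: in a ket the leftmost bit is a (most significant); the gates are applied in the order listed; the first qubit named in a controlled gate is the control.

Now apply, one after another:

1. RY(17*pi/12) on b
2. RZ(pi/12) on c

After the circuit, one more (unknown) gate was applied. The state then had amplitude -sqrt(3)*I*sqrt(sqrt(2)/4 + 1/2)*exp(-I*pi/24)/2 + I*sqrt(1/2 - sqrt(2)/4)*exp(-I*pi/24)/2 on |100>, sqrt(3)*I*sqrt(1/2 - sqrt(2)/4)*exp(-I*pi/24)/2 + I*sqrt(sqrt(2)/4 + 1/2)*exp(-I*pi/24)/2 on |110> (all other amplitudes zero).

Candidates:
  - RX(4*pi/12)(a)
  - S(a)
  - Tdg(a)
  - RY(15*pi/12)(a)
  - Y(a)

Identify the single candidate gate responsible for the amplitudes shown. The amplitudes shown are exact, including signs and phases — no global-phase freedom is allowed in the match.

It was Y(a) that produced the state shown.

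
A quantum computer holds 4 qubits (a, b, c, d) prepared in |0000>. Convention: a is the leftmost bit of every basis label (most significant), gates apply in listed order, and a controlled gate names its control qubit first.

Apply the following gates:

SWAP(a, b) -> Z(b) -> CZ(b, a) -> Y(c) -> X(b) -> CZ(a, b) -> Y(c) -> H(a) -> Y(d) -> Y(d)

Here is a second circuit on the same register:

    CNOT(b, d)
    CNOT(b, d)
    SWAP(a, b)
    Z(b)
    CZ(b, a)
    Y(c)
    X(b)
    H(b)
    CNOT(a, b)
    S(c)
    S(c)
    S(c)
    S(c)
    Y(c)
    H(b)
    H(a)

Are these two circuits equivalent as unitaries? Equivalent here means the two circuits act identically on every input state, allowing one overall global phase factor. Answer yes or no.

Yes — the two circuits implement the same unitary up to a global phase.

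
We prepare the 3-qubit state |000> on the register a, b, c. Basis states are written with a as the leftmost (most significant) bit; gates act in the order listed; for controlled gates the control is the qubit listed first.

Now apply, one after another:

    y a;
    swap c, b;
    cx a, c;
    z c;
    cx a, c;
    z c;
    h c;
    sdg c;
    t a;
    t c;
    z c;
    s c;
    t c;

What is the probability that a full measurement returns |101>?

A full measurement returns |101> with probability 1/2.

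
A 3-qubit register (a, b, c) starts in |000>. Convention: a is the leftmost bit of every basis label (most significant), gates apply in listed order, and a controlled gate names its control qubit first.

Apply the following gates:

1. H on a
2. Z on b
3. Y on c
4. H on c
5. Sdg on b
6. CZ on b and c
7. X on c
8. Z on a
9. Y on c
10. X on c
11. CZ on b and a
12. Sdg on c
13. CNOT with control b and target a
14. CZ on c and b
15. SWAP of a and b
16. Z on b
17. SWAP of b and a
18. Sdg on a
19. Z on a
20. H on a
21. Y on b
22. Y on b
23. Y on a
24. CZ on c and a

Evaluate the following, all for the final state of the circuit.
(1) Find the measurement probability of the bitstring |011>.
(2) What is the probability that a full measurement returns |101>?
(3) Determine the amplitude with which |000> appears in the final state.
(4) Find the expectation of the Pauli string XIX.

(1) The probability of measuring |011> is 0.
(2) Outcome |101> occurs with probability 1/4.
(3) |000> carries amplitude sqrt(2)*(-1 - I)/4 in the final state.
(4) In the final state, XIX has expectation 1.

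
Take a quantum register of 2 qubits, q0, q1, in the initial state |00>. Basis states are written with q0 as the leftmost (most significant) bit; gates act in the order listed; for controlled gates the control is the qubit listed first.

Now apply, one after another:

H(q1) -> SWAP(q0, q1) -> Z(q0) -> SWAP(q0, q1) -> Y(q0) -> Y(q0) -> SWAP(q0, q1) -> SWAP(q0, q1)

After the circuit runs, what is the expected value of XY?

The observable XY averages to 0. Key observation: steps 4-7 multiply out to the identity, so the circuit reduces to the remaining gates.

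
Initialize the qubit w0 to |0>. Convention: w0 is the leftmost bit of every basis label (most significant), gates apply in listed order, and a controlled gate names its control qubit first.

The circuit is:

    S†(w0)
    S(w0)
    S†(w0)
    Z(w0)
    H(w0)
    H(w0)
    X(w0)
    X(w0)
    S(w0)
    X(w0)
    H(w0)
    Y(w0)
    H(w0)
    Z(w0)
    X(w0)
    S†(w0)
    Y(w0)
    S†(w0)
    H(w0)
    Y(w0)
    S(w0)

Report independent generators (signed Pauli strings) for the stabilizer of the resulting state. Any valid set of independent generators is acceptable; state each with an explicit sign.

One valid set of independent stabilizer generators is -Y (any independent generating set of the same group is equally correct).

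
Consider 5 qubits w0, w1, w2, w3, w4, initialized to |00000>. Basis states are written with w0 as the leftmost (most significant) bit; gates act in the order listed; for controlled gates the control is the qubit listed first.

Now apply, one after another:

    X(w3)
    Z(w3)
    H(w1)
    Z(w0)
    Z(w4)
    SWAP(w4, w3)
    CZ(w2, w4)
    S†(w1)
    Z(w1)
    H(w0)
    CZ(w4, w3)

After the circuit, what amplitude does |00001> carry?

The amplitude on |00001> is -1/2.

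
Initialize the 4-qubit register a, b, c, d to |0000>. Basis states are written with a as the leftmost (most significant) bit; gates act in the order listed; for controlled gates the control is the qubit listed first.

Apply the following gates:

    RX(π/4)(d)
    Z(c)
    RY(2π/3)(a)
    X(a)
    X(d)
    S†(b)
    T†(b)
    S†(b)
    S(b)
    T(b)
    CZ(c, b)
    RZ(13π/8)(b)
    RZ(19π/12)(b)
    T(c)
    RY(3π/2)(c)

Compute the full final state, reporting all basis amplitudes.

The resulting statevector has amplitude sqrt(12 - 6*sqrt(2))*exp(43*I*pi/48)/8 on |0000>, -sqrt(6*sqrt(2) + 12)*exp(19*I*pi/48)/8 on |0001>, -sqrt(12 - 6*sqrt(2))*exp(43*I*pi/48)/8 on |0010>, sqrt(6*sqrt(2) + 12)*exp(19*I*pi/48)/8 on |0011>, 0 on |0100>, 0 on |0101>, 0 on |0110>, 0 on |0111>, sqrt(4 - 2*sqrt(2))*exp(43*I*pi/48)/8 on |1000>, -sqrt(2*sqrt(2) + 4)*exp(19*I*pi/48)/8 on |1001>, -sqrt(4 - 2*sqrt(2))*exp(43*I*pi/48)/8 on |1010>, sqrt(2*sqrt(2) + 4)*exp(19*I*pi/48)/8 on |1011>, 0 on |1100>, 0 on |1101>, 0 on |1110>, 0 on |1111>. Key observation: the block from step 7 through step 10 cancels to the identity and can be dropped.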